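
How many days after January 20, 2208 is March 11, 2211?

1146

Jan 20, 2208 → Jan 20, 2209: 366 days (Feb 29, 2208 is in that span).
Jan 20, 2209 → Jan 20, 2210: 365 days.
Jan 20, 2210 → Jan 20, 2211: 365 days.
Jan 20, 2211 → Feb 20, 2211: 31 days (January has 31).
Feb 20, 2211 → Mar 11, 2211: 19 days.
Total: 1146 days.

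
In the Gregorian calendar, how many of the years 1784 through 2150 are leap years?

89

Multiples of 4 in [1784,2150]: 92.
Of those, multiples of 100: 4 (not leap unless ÷400).
Multiples of 400: 1.
Leap years = 92 − 4 + 1 = 89.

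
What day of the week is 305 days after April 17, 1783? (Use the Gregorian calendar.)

Apr 17, 1783 is a Thursday.
305 mod 7 = 4, so 305 days after a Thursday is Thursday + 4 = Monday.

Monday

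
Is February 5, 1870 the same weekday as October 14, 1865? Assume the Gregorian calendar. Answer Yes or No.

From Oct 14, 1865 to Feb 5, 1870 is 1575 days.
1575 mod 7 = 0, so they are the same weekday.
(Oct 14, 1865 is a Saturday; Feb 5, 1870 is a Saturday.)

Yes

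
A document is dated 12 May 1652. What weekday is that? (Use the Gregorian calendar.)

Doomsday rule: the anchor day for the 1600s is Tuesday. For year 52: 52÷12 = 4 r 4, and 4÷4 = 1, so 4+4+1 = 9.
Tuesday + 9 ≡ Thursday — that's 1652's doomsday.
In May the doomsday date is May 9.
May 12 is 3 days after May 9; 3 mod 7 = 3, so Thursday + 3 = Sunday.

Sunday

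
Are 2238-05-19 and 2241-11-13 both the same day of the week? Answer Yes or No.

Yes

From May 19, 2238 to Nov 13, 2241 is 1274 days.
1274 mod 7 = 0, so they are the same weekday.
(May 19, 2238 is a Saturday; Nov 13, 2241 is a Saturday.)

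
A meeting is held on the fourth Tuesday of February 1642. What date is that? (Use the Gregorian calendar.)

February 25, 1642

February 1, 1642 is a Saturday.
The first Tuesday is therefore February 4 (3 days later).
The fourth Tuesday is 4 + 3×7 = February 25.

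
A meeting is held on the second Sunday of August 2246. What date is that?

August 1, 2246 is a Saturday.
The first Sunday is therefore August 2 (1 days later).
The second Sunday is 2 + 1×7 = August 9.

August 9, 2246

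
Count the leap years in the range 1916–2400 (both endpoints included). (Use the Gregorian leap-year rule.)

119

Multiples of 4 in [1916,2400]: 122.
Of those, multiples of 100: 5 (not leap unless ÷400).
Multiples of 400: 2.
Leap years = 122 − 5 + 2 = 119.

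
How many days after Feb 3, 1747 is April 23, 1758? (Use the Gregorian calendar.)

Feb 3, 1747 → Feb 3, 1748: 365 days.
Feb 3, 1748 → Feb 3, 1749: 366 days (Feb 29, 1748 is in that span).
Feb 3, 1749 → Feb 3, 1750: 365 days.
Feb 3, 1750 → Feb 3, 1751: 365 days.
Feb 3, 1751 → Feb 3, 1752: 365 days.
Feb 3, 1752 → Feb 3, 1753: 366 days (Feb 29, 1752 is in that span).
Feb 3, 1753 → Feb 3, 1754: 365 days.
Feb 3, 1754 → Feb 3, 1755: 365 days.
Feb 3, 1755 → Feb 3, 1756: 365 days.
Feb 3, 1756 → Feb 3, 1757: 366 days (Feb 29, 1756 is in that span).
Feb 3, 1757 → Feb 3, 1758: 365 days.
Feb 3, 1758 → Mar 3, 1758: 28 days (February has 28).
Mar 3, 1758 → Apr 3, 1758: 31 days (March has 31).
Apr 3, 1758 → Apr 23, 1758: 20 days.
Total: 4097 days.

4097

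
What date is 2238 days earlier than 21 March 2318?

February 3, 2312

−365 (one year) → Mar 21, 2317 (1873 left).
−365 (one year) → Mar 21, 2316 (1508 left).
−366 (one year; includes Feb 29, 2316) → Mar 21, 2315 (1142 left).
−365 (one year) → Mar 21, 2314 (777 left).
−365 (one year) → Mar 21, 2313 (412 left).
−365 (one year) → Mar 21, 2312 (47 left).
−21 → Feb 29, 2312 (end of Feb, 29 days; 26 left).
−26 → Feb 3, 2312.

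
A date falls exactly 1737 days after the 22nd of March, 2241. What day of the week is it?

First find the weekday of Mar 22, 2241. Doomsday rule: the anchor day for the 2200s is Friday. For year 41: 41÷12 = 3 r 5, and 5÷4 = 1, so 3+5+1 = 9.
Friday + 9 ≡ Sunday — that's 2241's doomsday.
In March the doomsday date is Mar 14.
Mar 22 is 8 days after Mar 14; 8 mod 7 = 1, so Sunday + 1 = Monday.
1737 mod 7 = 1, so 1737 days after a Monday is Monday + 1 = Tuesday.

Tuesday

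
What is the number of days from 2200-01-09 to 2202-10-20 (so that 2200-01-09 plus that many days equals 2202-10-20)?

Jan 9, 2200 → Jan 9, 2201: 365 days.
Jan 9, 2201 → Jan 9, 2202: 365 days.
Jan 9, 2202 → Feb 9, 2202: 31 days (January has 31).
Feb 9, 2202 → Mar 9, 2202: 28 days (February has 28).
Mar 9, 2202 → Apr 9, 2202: 31 days (March has 31).
Apr 9, 2202 → May 9, 2202: 30 days (April has 30).
May 9, 2202 → Jun 9, 2202: 31 days (May has 31).
Jun 9, 2202 → Jul 9, 2202: 30 days (June has 30).
Jul 9, 2202 → Aug 9, 2202: 31 days (July has 31).
Aug 9, 2202 → Sep 9, 2202: 31 days (August has 31).
Sep 9, 2202 → Oct 9, 2202: 30 days (September has 30).
Oct 9, 2202 → Oct 20, 2202: 11 days.
Total: 1014 days.

1014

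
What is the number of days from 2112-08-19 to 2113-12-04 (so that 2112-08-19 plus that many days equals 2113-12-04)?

Aug 19, 2112 → Aug 19, 2113: 365 days.
Aug 19, 2113 → Sep 19, 2113: 31 days (August has 31).
Sep 19, 2113 → Oct 19, 2113: 30 days (September has 30).
Oct 19, 2113 → Nov 19, 2113: 31 days (October has 31).
Nov 19, 2113 → Dec 4, 2113: 15 days.
Total: 472 days.

472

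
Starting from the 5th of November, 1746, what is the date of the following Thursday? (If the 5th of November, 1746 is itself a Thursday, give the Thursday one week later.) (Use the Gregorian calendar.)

November 10, 1746

Nov 5, 1746 is a Saturday.
From Saturday to the next Thursday is 5 days.
Nov 5, 1746 + 5 = Nov 10, 1746.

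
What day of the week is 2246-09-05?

Saturday

January 1, 2246 is a Thursday.
Jan 1, 2246 → Feb 1, 2246: 31 days (January has 31).
Feb 1, 2246 → Mar 1, 2246: 28 days (February has 28).
Mar 1, 2246 → Apr 1, 2246: 31 days (March has 31).
Apr 1, 2246 → May 1, 2246: 30 days (April has 30).
May 1, 2246 → Jun 1, 2246: 31 days (May has 31).
Jun 1, 2246 → Jul 1, 2246: 30 days (June has 30).
Jul 1, 2246 → Aug 1, 2246: 31 days (July has 31).
Aug 1, 2246 → Sep 1, 2246: 31 days (August has 31).
Sep 1, 2246 → Sep 5, 2246: 4 days.
Total: 247 days.
247 mod 7 = 2, so Thursday + 2 = Saturday.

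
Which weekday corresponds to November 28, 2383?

Doomsday rule: the anchor day for the 2300s is Wednesday. For year 83: 83÷12 = 6 r 11, and 11÷4 = 2, so 6+11+2 = 19.
Wednesday + 19 ≡ Monday — that's 2383's doomsday.
In November the doomsday date is Nov 7.
Nov 28 is 21 days after Nov 7; 21 mod 7 = 0, so Monday + 0 = Monday.

Monday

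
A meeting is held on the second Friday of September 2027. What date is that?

September 10, 2027

September 1, 2027 is a Wednesday.
The first Friday is therefore September 3 (2 days later).
The second Friday is 3 + 1×7 = September 10.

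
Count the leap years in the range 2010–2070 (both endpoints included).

15

Multiples of 4 in [2010,2070]: 15.
Of those, multiples of 100: 0 (not leap unless ÷400).
Multiples of 400: 0.
Leap years = 15 − 0 + 0 = 15.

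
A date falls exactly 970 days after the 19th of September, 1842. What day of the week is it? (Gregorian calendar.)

Friday

First find the weekday of Sep 19, 1842. Doomsday rule: the anchor day for the 1800s is Friday. For year 42: 42÷12 = 3 r 6, and 6÷4 = 1, so 3+6+1 = 10.
Friday + 10 ≡ Monday — that's 1842's doomsday.
In September the doomsday date is Sep 5.
Sep 19 is 14 days after Sep 5; 14 mod 7 = 0, so Monday + 0 = Monday.
970 mod 7 = 4, so 970 days after a Monday is Monday + 4 = Friday.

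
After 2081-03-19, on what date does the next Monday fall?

Mar 19, 2081 is a Wednesday.
From Wednesday to the next Monday is 5 days.
Mar 19, 2081 + 5 = Mar 24, 2081.

March 24, 2081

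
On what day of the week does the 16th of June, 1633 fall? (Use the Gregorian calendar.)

Doomsday rule: the anchor day for the 1600s is Tuesday. For year 33: 33÷12 = 2 r 9, and 9÷4 = 2, so 2+9+2 = 13.
Tuesday + 13 ≡ Monday — that's 1633's doomsday.
In June the doomsday date is Jun 6.
Jun 16 is 10 days after Jun 6; 10 mod 7 = 3, so Monday + 3 = Thursday.

Thursday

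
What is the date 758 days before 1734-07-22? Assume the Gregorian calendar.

−365 (one year) → Jul 22, 1733 (393 left).
−22 → Jun 30, 1733 (end of Jun, 30 days; 371 left).
−30 → May 31, 1733 (end of May, 31 days; 341 left).
−31 → Apr 30, 1733 (end of Apr, 30 days; 310 left).
−30 → Mar 31, 1733 (end of Mar, 31 days; 280 left).
−31 → Feb 28, 1733 (end of Feb, 28 days; 249 left).
−28 → Jan 31, 1733 (end of Jan, 31 days; 221 left).
−31 → Dec 31, 1732 (end of Dec, 31 days; 190 left).
−31 → Nov 30, 1732 (end of Nov, 30 days; 159 left).
−30 → Oct 31, 1732 (end of Oct, 31 days; 129 left).
−31 → Sep 30, 1732 (end of Sep, 30 days; 98 left).
−30 → Aug 31, 1732 (end of Aug, 31 days; 68 left).
−31 → Jul 31, 1732 (end of Jul, 31 days; 37 left).
−31 → Jun 30, 1732 (end of Jun, 30 days; 6 left).
−6 → Jun 24, 1732.

June 24, 1732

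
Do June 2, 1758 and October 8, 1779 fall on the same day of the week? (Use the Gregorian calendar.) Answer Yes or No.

Yes

From Jun 2, 1758 to Oct 8, 1779 is 7798 days.
7798 mod 7 = 0, so they are the same weekday.
(Jun 2, 1758 is a Friday; Oct 8, 1779 is a Friday.)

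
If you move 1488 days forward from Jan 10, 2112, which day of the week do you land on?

Jan 10, 2112 is a Sunday.
1488 mod 7 = 4, so 1488 days after a Sunday is Sunday + 4 = Thursday.

Thursday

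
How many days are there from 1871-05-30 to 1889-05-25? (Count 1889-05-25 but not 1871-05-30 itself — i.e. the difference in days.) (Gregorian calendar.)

May 30, 1871 → May 30, 1872: 366 days (Feb 29, 1872 is in that span).
May 30, 1872 → May 30, 1873: 365 days.
May 30, 1873 → May 30, 1874: 365 days.
May 30, 1874 → May 30, 1875: 365 days.
May 30, 1875 → May 30, 1876: 366 days (Feb 29, 1876 is in that span).
May 30, 1876 → May 30, 1877: 365 days.
May 30, 1877 → May 30, 1878: 365 days.
May 30, 1878 → May 30, 1879: 365 days.
May 30, 1879 → May 30, 1880: 366 days (Feb 29, 1880 is in that span).
May 30, 1880 → May 30, 1881: 365 days.
May 30, 1881 → May 30, 1882: 365 days.
May 30, 1882 → May 30, 1883: 365 days.
May 30, 1883 → May 30, 1884: 366 days (Feb 29, 1884 is in that span).
May 30, 1884 → May 30, 1885: 365 days.
May 30, 1885 → May 30, 1886: 365 days.
May 30, 1886 → May 30, 1887: 365 days.
May 30, 1887 → May 30, 1888: 366 days (Feb 29, 1888 is in that span).
May 30, 1888 → Jun 30, 1888: 31 days (May has 31).
Jun 30, 1888 → Jul 30, 1888: 30 days (June has 30).
Jul 30, 1888 → Aug 30, 1888: 31 days (July has 31).
Aug 30, 1888 → Sep 30, 1888: 31 days (August has 31).
Sep 30, 1888 → Oct 30, 1888: 30 days (September has 30).
Oct 30, 1888 → Nov 30, 1888: 31 days (October has 31).
Nov 30, 1888 → Dec 30, 1888: 30 days (November has 30).
Dec 30, 1888 → Jan 30, 1889: 31 days (December has 31).
Jan 30, 1889 → Feb 28, 1889: 29 days (January has 31).
Feb 28, 1889 → Mar 28, 1889: 28 days (February has 28).
Mar 28, 1889 → Apr 28, 1889: 31 days (March has 31).
Apr 28, 1889 → May 25, 1889: 27 days.
Total: 6570 days.

6570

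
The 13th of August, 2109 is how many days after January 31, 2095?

Jan 31, 2095 → Jan 31, 2096: 365 days.
Jan 31, 2096 → Jan 31, 2097: 366 days (Feb 29, 2096 is in that span).
Jan 31, 2097 → Jan 31, 2098: 365 days.
Jan 31, 2098 → Jan 31, 2099: 365 days.
Jan 31, 2099 → Jan 31, 2100: 365 days.
Jan 31, 2100 → Jan 31, 2101: 365 days.
Jan 31, 2101 → Jan 31, 2102: 365 days.
Jan 31, 2102 → Jan 31, 2103: 365 days.
Jan 31, 2103 → Jan 31, 2104: 365 days.
Jan 31, 2104 → Jan 31, 2105: 366 days (Feb 29, 2104 is in that span).
Jan 31, 2105 → Jan 31, 2106: 365 days.
Jan 31, 2106 → Jan 31, 2107: 365 days.
Jan 31, 2107 → Jan 31, 2108: 365 days.
Jan 31, 2108 → Jan 31, 2109: 366 days (Feb 29, 2108 is in that span).
Jan 31, 2109 → Feb 28, 2109: 28 days (January has 31).
Feb 28, 2109 → Mar 28, 2109: 28 days (February has 28).
Mar 28, 2109 → Apr 28, 2109: 31 days (March has 31).
Apr 28, 2109 → May 28, 2109: 30 days (April has 30).
May 28, 2109 → Jun 28, 2109: 31 days (May has 31).
Jun 28, 2109 → Jul 28, 2109: 30 days (June has 30).
Jul 28, 2109 → Aug 13, 2109: 16 days.
Total: 5307 days.

5307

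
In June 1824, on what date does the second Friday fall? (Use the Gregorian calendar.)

June 1, 1824 is a Tuesday.
The first Friday is therefore June 4 (3 days later).
The second Friday is 4 + 1×7 = June 11.

June 11, 1824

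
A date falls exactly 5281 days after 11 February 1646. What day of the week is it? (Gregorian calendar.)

Wednesday

First find the weekday of Feb 11, 1646. Doomsday rule: the anchor day for the 1600s is Tuesday. For year 46: 46÷12 = 3 r 10, and 10÷4 = 2, so 3+10+2 = 15.
Tuesday + 15 ≡ Wednesday — that's 1646's doomsday.
In February the doomsday date is Feb 28 (1646 is not a leap year).
Feb 11 is 17 days before Feb 28; 17 mod 7 = 3, so Wednesday − 3 = Sunday.
5281 mod 7 = 3, so 5281 days after a Sunday is Sunday + 3 = Wednesday.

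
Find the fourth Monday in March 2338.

March 28, 2338

March 1, 2338 is a Tuesday.
The first Monday is therefore March 7 (6 days later).
The fourth Monday is 7 + 3×7 = March 28.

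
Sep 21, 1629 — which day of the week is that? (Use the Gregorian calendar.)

Doomsday rule: the anchor day for the 1600s is Tuesday. For year 29: 29÷12 = 2 r 5, and 5÷4 = 1, so 2+5+1 = 8.
Tuesday + 8 ≡ Wednesday — that's 1629's doomsday.
In September the doomsday date is Sep 5.
Sep 21 is 16 days after Sep 5; 16 mod 7 = 2, so Wednesday + 2 = Friday.

Friday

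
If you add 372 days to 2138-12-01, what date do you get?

Dec has 31 days: +31 → Jan 1, 2139 (341 left).
Jan has 31 days: +31 → Feb 1, 2139 (310 left).
Feb has 28 days: +28 → Mar 1, 2139 (282 left).
Mar has 31 days: +31 → Apr 1, 2139 (251 left).
Apr has 30 days: +30 → May 1, 2139 (221 left).
May has 31 days: +31 → Jun 1, 2139 (190 left).
Jun has 30 days: +30 → Jul 1, 2139 (160 left).
Jul has 31 days: +31 → Aug 1, 2139 (129 left).
Aug has 31 days: +31 → Sep 1, 2139 (98 left).
Sep has 30 days: +30 → Oct 1, 2139 (68 left).
Oct has 31 days: +31 → Nov 1, 2139 (37 left).
Nov has 30 days: +30 → Dec 1, 2139 (7 left).
+7 → Dec 8, 2139.

December 8, 2139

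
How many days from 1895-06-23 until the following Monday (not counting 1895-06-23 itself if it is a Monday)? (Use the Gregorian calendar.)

1

Jun 23, 1895 is a Sunday.
From Sunday to the next Monday is 1 day.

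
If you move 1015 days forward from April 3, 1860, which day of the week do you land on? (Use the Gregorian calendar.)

First find the weekday of Apr 3, 1860. Doomsday rule: the anchor day for the 1800s is Friday. For year 60: 60÷12 = 5 r 0, and 0÷4 = 0, so 5+0+0 = 5.
Friday + 5 ≡ Wednesday — that's 1860's doomsday.
In April the doomsday date is Apr 4.
Apr 3 is 1 day before Apr 4; 1 mod 7 = 1, so Wednesday − 1 = Tuesday.
1015 mod 7 = 0, so 1015 days after a Tuesday is Tuesday + 0 = Tuesday.

Tuesday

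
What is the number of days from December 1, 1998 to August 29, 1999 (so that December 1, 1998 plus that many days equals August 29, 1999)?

271

Dec 1, 1998 → Jan 1, 1999: 31 days (December has 31).
Jan 1, 1999 → Feb 1, 1999: 31 days (January has 31).
Feb 1, 1999 → Mar 1, 1999: 28 days (February has 28).
Mar 1, 1999 → Apr 1, 1999: 31 days (March has 31).
Apr 1, 1999 → May 1, 1999: 30 days (April has 30).
May 1, 1999 → Jun 1, 1999: 31 days (May has 31).
Jun 1, 1999 → Jul 1, 1999: 30 days (June has 30).
Jul 1, 1999 → Aug 1, 1999: 31 days (July has 31).
Aug 1, 1999 → Aug 29, 1999: 28 days.
Total: 271 days.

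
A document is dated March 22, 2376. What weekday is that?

Monday

Doomsday rule: the anchor day for the 2300s is Wednesday. For year 76: 76÷12 = 6 r 4, and 4÷4 = 1, so 6+4+1 = 11.
Wednesday + 11 ≡ Sunday — that's 2376's doomsday.
In March the doomsday date is Mar 14.
Mar 22 is 8 days after Mar 14; 8 mod 7 = 1, so Sunday + 1 = Monday.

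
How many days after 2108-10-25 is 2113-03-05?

1592

Oct 25, 2108 → Oct 25, 2109: 365 days.
Oct 25, 2109 → Oct 25, 2110: 365 days.
Oct 25, 2110 → Oct 25, 2111: 365 days.
Oct 25, 2111 → Oct 25, 2112: 366 days (Feb 29, 2112 is in that span).
Oct 25, 2112 → Nov 25, 2112: 31 days (October has 31).
Nov 25, 2112 → Dec 25, 2112: 30 days (November has 30).
Dec 25, 2112 → Jan 25, 2113: 31 days (December has 31).
Jan 25, 2113 → Feb 25, 2113: 31 days (January has 31).
Feb 25, 2113 → Mar 5, 2113: 8 days.
Total: 1592 days.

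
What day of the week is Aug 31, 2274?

Monday

Doomsday rule: the anchor day for the 2200s is Friday. For year 74: 74÷12 = 6 r 2, and 2÷4 = 0, so 6+2+0 = 8.
Friday + 8 ≡ Saturday — that's 2274's doomsday.
In August the doomsday date is Aug 8.
Aug 31 is 23 days after Aug 8; 23 mod 7 = 2, so Saturday + 2 = Monday.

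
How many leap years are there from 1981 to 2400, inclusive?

102

Multiples of 4 in [1981,2400]: 105.
Of those, multiples of 100: 5 (not leap unless ÷400).
Multiples of 400: 2.
Leap years = 105 − 5 + 2 = 102.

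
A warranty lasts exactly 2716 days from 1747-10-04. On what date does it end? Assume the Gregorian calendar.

March 12, 1755

+366 (one year; includes Feb 29, 1748) → Oct 4, 1748 (2350 left).
+365 (one year) → Oct 4, 1749 (1985 left).
+365 (one year) → Oct 4, 1750 (1620 left).
+365 (one year) → Oct 4, 1751 (1255 left).
+366 (one year; includes Feb 29, 1752) → Oct 4, 1752 (889 left).
+365 (one year) → Oct 4, 1753 (524 left).
+365 (one year) → Oct 4, 1754 (159 left).
Oct has 31 days: +28 → Nov 1, 1754 (131 left).
Nov has 30 days: +30 → Dec 1, 1754 (101 left).
Dec has 31 days: +31 → Jan 1, 1755 (70 left).
Jan has 31 days: +31 → Feb 1, 1755 (39 left).
Feb has 28 days: +28 → Mar 1, 1755 (11 left).
+11 → Mar 12, 1755.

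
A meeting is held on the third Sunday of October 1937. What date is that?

October 1, 1937 is a Friday.
The first Sunday is therefore October 3 (2 days later).
The third Sunday is 3 + 2×7 = October 17.

October 17, 1937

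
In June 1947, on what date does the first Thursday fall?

June 1, 1947 is a Sunday.
The first Thursday is therefore June 5 (4 days later).

June 5, 1947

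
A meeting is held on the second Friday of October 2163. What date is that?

October 14, 2163

October 1, 2163 is a Saturday.
The first Friday is therefore October 7 (6 days later).
The second Friday is 7 + 1×7 = October 14.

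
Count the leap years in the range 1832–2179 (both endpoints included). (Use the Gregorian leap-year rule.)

Multiples of 4 in [1832,2179]: 87.
Of those, multiples of 100: 3 (not leap unless ÷400).
Multiples of 400: 1.
Leap years = 87 − 3 + 1 = 85.

85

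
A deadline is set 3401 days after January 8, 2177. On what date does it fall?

+365 (one year) → Jan 8, 2178 (3036 left).
+365 (one year) → Jan 8, 2179 (2671 left).
+365 (one year) → Jan 8, 2180 (2306 left).
+366 (one year; includes Feb 29, 2180) → Jan 8, 2181 (1940 left).
+365 (one year) → Jan 8, 2182 (1575 left).
+365 (one year) → Jan 8, 2183 (1210 left).
+365 (one year) → Jan 8, 2184 (845 left).
+366 (one year; includes Feb 29, 2184) → Jan 8, 2185 (479 left).
+365 (one year) → Jan 8, 2186 (114 left).
Jan has 31 days: +24 → Feb 1, 2186 (90 left).
Feb has 28 days: +28 → Mar 1, 2186 (62 left).
Mar has 31 days: +31 → Apr 1, 2186 (31 left).
Apr has 30 days: +30 → May 1, 2186 (1 left).
+1 → May 2, 2186.

May 2, 2186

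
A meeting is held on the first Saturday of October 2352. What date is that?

October 1, 2352 is a Wednesday.
The first Saturday is therefore October 4 (3 days later).

October 4, 2352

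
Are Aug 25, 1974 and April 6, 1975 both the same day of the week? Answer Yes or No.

From Aug 25, 1974 to Apr 6, 1975 is 224 days.
224 mod 7 = 0, so they are the same weekday.
(Aug 25, 1974 is a Sunday; Apr 6, 1975 is a Sunday.)

Yes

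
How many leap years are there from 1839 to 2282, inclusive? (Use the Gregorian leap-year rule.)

Multiples of 4 in [1839,2282]: 111.
Of those, multiples of 100: 4 (not leap unless ÷400).
Multiples of 400: 1.
Leap years = 111 − 4 + 1 = 108.

108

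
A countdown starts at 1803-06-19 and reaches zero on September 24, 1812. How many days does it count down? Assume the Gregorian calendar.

3385

Jun 19, 1803 → Jun 19, 1804: 366 days (Feb 29, 1804 is in that span).
Jun 19, 1804 → Jun 19, 1805: 365 days.
Jun 19, 1805 → Jun 19, 1806: 365 days.
Jun 19, 1806 → Jun 19, 1807: 365 days.
Jun 19, 1807 → Jun 19, 1808: 366 days (Feb 29, 1808 is in that span).
Jun 19, 1808 → Jun 19, 1809: 365 days.
Jun 19, 1809 → Jun 19, 1810: 365 days.
Jun 19, 1810 → Jun 19, 1811: 365 days.
Jun 19, 1811 → Jun 19, 1812: 366 days (Feb 29, 1812 is in that span).
Jun 19, 1812 → Jul 19, 1812: 30 days (June has 30).
Jul 19, 1812 → Aug 19, 1812: 31 days (July has 31).
Aug 19, 1812 → Sep 19, 1812: 31 days (August has 31).
Sep 19, 1812 → Sep 24, 1812: 5 days.
Total: 3385 days.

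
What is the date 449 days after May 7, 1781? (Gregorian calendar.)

+365 (one year) → May 7, 1782 (84 left).
May has 31 days: +25 → Jun 1, 1782 (59 left).
Jun has 30 days: +30 → Jul 1, 1782 (29 left).
+29 → Jul 30, 1782.

July 30, 1782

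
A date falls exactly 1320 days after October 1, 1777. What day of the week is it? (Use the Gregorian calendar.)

First find the weekday of Oct 1, 1777. Doomsday rule: the anchor day for the 1700s is Sunday. For year 77: 77÷12 = 6 r 5, and 5÷4 = 1, so 6+5+1 = 12.
Sunday + 12 ≡ Friday — that's 1777's doomsday.
In October the doomsday date is Oct 10.
Oct 1 is 9 days before Oct 10; 9 mod 7 = 2, so Friday − 2 = Wednesday.
1320 mod 7 = 4, so 1320 days after a Wednesday is Wednesday + 4 = Sunday.

Sunday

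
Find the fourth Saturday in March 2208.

March 26, 2208

March 1, 2208 is a Tuesday.
The first Saturday is therefore March 5 (4 days later).
The fourth Saturday is 5 + 3×7 = March 26.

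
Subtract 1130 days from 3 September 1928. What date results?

July 31, 1925

−366 (one year; includes Feb 29, 1928) → Sep 3, 1927 (764 left).
−365 (one year) → Sep 3, 1926 (399 left).
−3 → Aug 31, 1926 (end of Aug, 31 days; 396 left).
−31 → Jul 31, 1926 (end of Jul, 31 days; 365 left).
−31 → Jun 30, 1926 (end of Jun, 30 days; 334 left).
−30 → May 31, 1926 (end of May, 31 days; 304 left).
−31 → Apr 30, 1926 (end of Apr, 30 days; 273 left).
−30 → Mar 31, 1926 (end of Mar, 31 days; 243 left).
−31 → Feb 28, 1926 (end of Feb, 28 days; 212 left).
−28 → Jan 31, 1926 (end of Jan, 31 days; 184 left).
−31 → Dec 31, 1925 (end of Dec, 31 days; 153 left).
−31 → Nov 30, 1925 (end of Nov, 30 days; 122 left).
−30 → Oct 31, 1925 (end of Oct, 31 days; 92 left).
−31 → Sep 30, 1925 (end of Sep, 30 days; 61 left).
−30 → Aug 31, 1925 (end of Aug, 31 days; 31 left).
−31 → Jul 31, 1925 (end of Jul, 31 days; 0 left).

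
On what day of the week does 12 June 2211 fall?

Wednesday

Doomsday rule: the anchor day for the 2200s is Friday. For year 11: 11÷12 = 0 r 11, and 11÷4 = 2, so 0+11+2 = 13.
Friday + 13 ≡ Thursday — that's 2211's doomsday.
In June the doomsday date is Jun 6.
Jun 12 is 6 days after Jun 6; 6 mod 7 = 6, so Thursday + 6 = Wednesday.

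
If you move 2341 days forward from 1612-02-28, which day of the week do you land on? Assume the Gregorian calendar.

Feb 28, 1612 is a Tuesday.
2341 mod 7 = 3, so 2341 days after a Tuesday is Tuesday + 3 = Friday.

Friday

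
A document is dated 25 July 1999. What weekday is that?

Doomsday rule: the anchor day for the 1900s is Wednesday. For year 99: 99÷12 = 8 r 3, and 3÷4 = 0, so 8+3+0 = 11.
Wednesday + 11 ≡ Sunday — that's 1999's doomsday.
In July the doomsday date is Jul 11.
Jul 25 is 14 days after Jul 11; 14 mod 7 = 0, so Sunday + 0 = Sunday.

Sunday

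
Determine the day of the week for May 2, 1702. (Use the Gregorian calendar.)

Tuesday

Doomsday rule: the anchor day for the 1700s is Sunday. For year 02: 2÷12 = 0 r 2, and 2÷4 = 0, so 0+2+0 = 2.
Sunday + 2 ≡ Tuesday — that's 1702's doomsday.
In May the doomsday date is May 9.
May 2 is 7 days before May 9; 7 mod 7 = 0, so Tuesday − 0 = Tuesday.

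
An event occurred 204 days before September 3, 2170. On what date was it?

−3 → Aug 31, 2170 (end of Aug, 31 days; 201 left).
−31 → Jul 31, 2170 (end of Jul, 31 days; 170 left).
−31 → Jun 30, 2170 (end of Jun, 30 days; 139 left).
−30 → May 31, 2170 (end of May, 31 days; 109 left).
−31 → Apr 30, 2170 (end of Apr, 30 days; 78 left).
−30 → Mar 31, 2170 (end of Mar, 31 days; 48 left).
−31 → Feb 28, 2170 (end of Feb, 28 days; 17 left).
−17 → Feb 11, 2170.

February 11, 2170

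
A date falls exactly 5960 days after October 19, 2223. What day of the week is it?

Wednesday

First find the weekday of Oct 19, 2223. Doomsday rule: the anchor day for the 2200s is Friday. For year 23: 23÷12 = 1 r 11, and 11÷4 = 2, so 1+11+2 = 14.
Friday + 14 ≡ Friday — that's 2223's doomsday.
In October the doomsday date is Oct 10.
Oct 19 is 9 days after Oct 10; 9 mod 7 = 2, so Friday + 2 = Sunday.
5960 mod 7 = 3, so 5960 days after a Sunday is Sunday + 3 = Wednesday.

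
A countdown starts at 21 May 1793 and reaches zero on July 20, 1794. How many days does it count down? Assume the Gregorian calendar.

May 21, 1793 → May 21, 1794: 365 days.
May 21, 1794 → Jun 21, 1794: 31 days (May has 31).
Jun 21, 1794 → Jul 20, 1794: 29 days.
Total: 425 days.

425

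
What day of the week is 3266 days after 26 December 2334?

First find the weekday of Dec 26, 2334. Doomsday rule: the anchor day for the 2300s is Wednesday. For year 34: 34÷12 = 2 r 10, and 10÷4 = 2, so 2+10+2 = 14.
Wednesday + 14 ≡ Wednesday — that's 2334's doomsday.
In December the doomsday date is Dec 12.
Dec 26 is 14 days after Dec 12; 14 mod 7 = 0, so Wednesday + 0 = Wednesday.
3266 mod 7 = 4, so 3266 days after a Wednesday is Wednesday + 4 = Sunday.

Sunday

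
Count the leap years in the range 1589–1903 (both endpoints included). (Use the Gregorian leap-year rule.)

Multiples of 4 in [1589,1903]: 78.
Of those, multiples of 100: 4 (not leap unless ÷400).
Multiples of 400: 1.
Leap years = 78 − 4 + 1 = 75.

75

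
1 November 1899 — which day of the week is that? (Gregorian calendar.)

Wednesday

Doomsday rule: the anchor day for the 1800s is Friday. For year 99: 99÷12 = 8 r 3, and 3÷4 = 0, so 8+3+0 = 11.
Friday + 11 ≡ Tuesday — that's 1899's doomsday.
In November the doomsday date is Nov 7.
Nov 1 is 6 days before Nov 7; 6 mod 7 = 6, so Tuesday − 6 = Wednesday.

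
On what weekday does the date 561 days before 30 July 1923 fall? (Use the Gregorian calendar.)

Sunday

First find the weekday of Jul 30, 1923. Doomsday rule: the anchor day for the 1900s is Wednesday. For year 23: 23÷12 = 1 r 11, and 11÷4 = 2, so 1+11+2 = 14.
Wednesday + 14 ≡ Wednesday — that's 1923's doomsday.
In July the doomsday date is Jul 11.
Jul 30 is 19 days after Jul 11; 19 mod 7 = 5, so Wednesday + 5 = Monday.
561 mod 7 = 1, so 561 days before a Monday is Monday − 1 = Sunday.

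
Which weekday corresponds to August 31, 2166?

Sunday

Doomsday rule: the anchor day for the 2100s is Sunday. For year 66: 66÷12 = 5 r 6, and 6÷4 = 1, so 5+6+1 = 12.
Sunday + 12 ≡ Friday — that's 2166's doomsday.
In August the doomsday date is Aug 8.
Aug 31 is 23 days after Aug 8; 23 mod 7 = 2, so Friday + 2 = Sunday.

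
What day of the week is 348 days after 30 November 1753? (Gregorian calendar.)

Wednesday

First find the weekday of Nov 30, 1753. Doomsday rule: the anchor day for the 1700s is Sunday. For year 53: 53÷12 = 4 r 5, and 5÷4 = 1, so 4+5+1 = 10.
Sunday + 10 ≡ Wednesday — that's 1753's doomsday.
In November the doomsday date is Nov 7.
Nov 30 is 23 days after Nov 7; 23 mod 7 = 2, so Wednesday + 2 = Friday.
348 mod 7 = 5, so 348 days after a Friday is Friday + 5 = Wednesday.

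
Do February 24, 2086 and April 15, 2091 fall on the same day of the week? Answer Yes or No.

Yes

From Feb 24, 2086 to Apr 15, 2091 is 1876 days.
1876 mod 7 = 0, so they are the same weekday.
(Feb 24, 2086 is a Sunday; Apr 15, 2091 is a Sunday.)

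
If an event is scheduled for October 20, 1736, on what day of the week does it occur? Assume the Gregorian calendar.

Saturday

Doomsday rule: the anchor day for the 1700s is Sunday. For year 36: 36÷12 = 3 r 0, and 0÷4 = 0, so 3+0+0 = 3.
Sunday + 3 ≡ Wednesday — that's 1736's doomsday.
In October the doomsday date is Oct 10.
Oct 20 is 10 days after Oct 10; 10 mod 7 = 3, so Wednesday + 3 = Saturday.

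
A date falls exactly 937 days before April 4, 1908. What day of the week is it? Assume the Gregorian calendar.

Sunday

First find the weekday of Apr 4, 1908. Doomsday rule: the anchor day for the 1900s is Wednesday. For year 08: 8÷12 = 0 r 8, and 8÷4 = 2, so 0+8+2 = 10.
Wednesday + 10 ≡ Saturday — that's 1908's doomsday.
In April the doomsday date is Apr 4.
Apr 4 is the doomsday itself: Saturday.
937 mod 7 = 6, so 937 days before a Saturday is Saturday − 6 = Sunday.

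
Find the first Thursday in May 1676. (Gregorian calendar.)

May 1, 1676 is a Friday.
The first Thursday is therefore May 7 (6 days later).

May 7, 1676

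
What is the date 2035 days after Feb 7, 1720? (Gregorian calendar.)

+366 (one year; includes Feb 29, 1720) → Feb 7, 1721 (1669 left).
+365 (one year) → Feb 7, 1722 (1304 left).
+365 (one year) → Feb 7, 1723 (939 left).
+365 (one year) → Feb 7, 1724 (574 left).
+366 (one year; includes Feb 29, 1724) → Feb 7, 1725 (208 left).
Feb has 28 days: +22 → Mar 1, 1725 (186 left).
Mar has 31 days: +31 → Apr 1, 1725 (155 left).
Apr has 30 days: +30 → May 1, 1725 (125 left).
May has 31 days: +31 → Jun 1, 1725 (94 left).
Jun has 30 days: +30 → Jul 1, 1725 (64 left).
Jul has 31 days: +31 → Aug 1, 1725 (33 left).
Aug has 31 days: +31 → Sep 1, 1725 (2 left).
+2 → Sep 3, 1725.

September 3, 1725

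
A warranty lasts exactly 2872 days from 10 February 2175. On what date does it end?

+365 (one year) → Feb 10, 2176 (2507 left).
+366 (one year; includes Feb 29, 2176) → Feb 10, 2177 (2141 left).
+365 (one year) → Feb 10, 2178 (1776 left).
+365 (one year) → Feb 10, 2179 (1411 left).
+365 (one year) → Feb 10, 2180 (1046 left).
+366 (one year; includes Feb 29, 2180) → Feb 10, 2181 (680 left).
+365 (one year) → Feb 10, 2182 (315 left).
Feb has 28 days: +19 → Mar 1, 2182 (296 left).
Mar has 31 days: +31 → Apr 1, 2182 (265 left).
Apr has 30 days: +30 → May 1, 2182 (235 left).
May has 31 days: +31 → Jun 1, 2182 (204 left).
Jun has 30 days: +30 → Jul 1, 2182 (174 left).
Jul has 31 days: +31 → Aug 1, 2182 (143 left).
Aug has 31 days: +31 → Sep 1, 2182 (112 left).
Sep has 30 days: +30 → Oct 1, 2182 (82 left).
Oct has 31 days: +31 → Nov 1, 2182 (51 left).
Nov has 30 days: +30 → Dec 1, 2182 (21 left).
+21 → Dec 22, 2182.

December 22, 2182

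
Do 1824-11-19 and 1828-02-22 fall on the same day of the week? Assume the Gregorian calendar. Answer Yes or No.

Yes

From Nov 19, 1824 to Feb 22, 1828 is 1190 days.
1190 mod 7 = 0, so they are the same weekday.
(Nov 19, 1824 is a Friday; Feb 22, 1828 is a Friday.)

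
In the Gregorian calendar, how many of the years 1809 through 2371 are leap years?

136

Multiples of 4 in [1809,2371]: 140.
Of those, multiples of 100: 5 (not leap unless ÷400).
Multiples of 400: 1.
Leap years = 140 − 5 + 1 = 136.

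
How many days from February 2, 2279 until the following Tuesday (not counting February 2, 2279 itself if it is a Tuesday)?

2

Feb 2, 2279 is a Sunday.
From Sunday to the next Tuesday is 2 days.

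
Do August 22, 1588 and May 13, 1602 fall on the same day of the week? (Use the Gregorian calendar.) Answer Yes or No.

From Aug 22, 1588 to May 13, 1602 is 5012 days.
5012 mod 7 = 0, so they are the same weekday.
(Aug 22, 1588 is a Monday; May 13, 1602 is a Monday.)

Yes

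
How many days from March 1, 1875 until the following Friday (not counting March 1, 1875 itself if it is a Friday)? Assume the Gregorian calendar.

Mar 1, 1875 is a Monday.
From Monday to the next Friday is 4 days.

4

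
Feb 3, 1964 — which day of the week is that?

Doomsday rule: the anchor day for the 1900s is Wednesday. For year 64: 64÷12 = 5 r 4, and 4÷4 = 1, so 5+4+1 = 10.
Wednesday + 10 ≡ Saturday — that's 1964's doomsday.
In February the doomsday date is Feb 29 (1964 is a leap year (divisible by 4)).
Feb 3 is 26 days before Feb 29; 26 mod 7 = 5, so Saturday − 5 = Monday.

Monday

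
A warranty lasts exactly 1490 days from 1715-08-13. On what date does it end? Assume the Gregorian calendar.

September 11, 1719

+366 (one year; includes Feb 29, 1716) → Aug 13, 1716 (1124 left).
+365 (one year) → Aug 13, 1717 (759 left).
+365 (one year) → Aug 13, 1718 (394 left).
Aug has 31 days: +19 → Sep 1, 1718 (375 left).
Sep has 30 days: +30 → Oct 1, 1718 (345 left).
Oct has 31 days: +31 → Nov 1, 1718 (314 left).
Nov has 30 days: +30 → Dec 1, 1718 (284 left).
Dec has 31 days: +31 → Jan 1, 1719 (253 left).
Jan has 31 days: +31 → Feb 1, 1719 (222 left).
Feb has 28 days: +28 → Mar 1, 1719 (194 left).
Mar has 31 days: +31 → Apr 1, 1719 (163 left).
Apr has 30 days: +30 → May 1, 1719 (133 left).
May has 31 days: +31 → Jun 1, 1719 (102 left).
Jun has 30 days: +30 → Jul 1, 1719 (72 left).
Jul has 31 days: +31 → Aug 1, 1719 (41 left).
Aug has 31 days: +31 → Sep 1, 1719 (10 left).
+10 → Sep 11, 1719.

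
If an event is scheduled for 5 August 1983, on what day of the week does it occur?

Doomsday rule: the anchor day for the 1900s is Wednesday. For year 83: 83÷12 = 6 r 11, and 11÷4 = 2, so 6+11+2 = 19.
Wednesday + 19 ≡ Monday — that's 1983's doomsday.
In August the doomsday date is Aug 8.
Aug 5 is 3 days before Aug 8; 3 mod 7 = 3, so Monday − 3 = Friday.

Friday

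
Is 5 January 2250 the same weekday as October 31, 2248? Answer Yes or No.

No

From Oct 31, 2248 to Jan 5, 2250 is 431 days.
431 mod 7 = 4, so they are different weekdays.
(Oct 31, 2248 is a Tuesday; Jan 5, 2250 is a Saturday.)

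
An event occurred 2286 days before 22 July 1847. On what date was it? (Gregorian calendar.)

April 18, 1841

−365 (one year) → Jul 22, 1846 (1921 left).
−365 (one year) → Jul 22, 1845 (1556 left).
−365 (one year) → Jul 22, 1844 (1191 left).
−366 (one year; includes Feb 29, 1844) → Jul 22, 1843 (825 left).
−365 (one year) → Jul 22, 1842 (460 left).
−365 (one year) → Jul 22, 1841 (95 left).
−22 → Jun 30, 1841 (end of Jun, 30 days; 73 left).
−30 → May 31, 1841 (end of May, 31 days; 43 left).
−31 → Apr 30, 1841 (end of Apr, 30 days; 12 left).
−12 → Apr 18, 1841.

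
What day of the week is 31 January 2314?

Saturday

Doomsday rule: the anchor day for the 2300s is Wednesday. For year 14: 14÷12 = 1 r 2, and 2÷4 = 0, so 1+2+0 = 3.
Wednesday + 3 ≡ Saturday — that's 2314's doomsday.
In January the doomsday date is Jan 3 (2314 is not a leap year).
Jan 31 is 28 days after Jan 3; 28 mod 7 = 0, so Saturday + 0 = Saturday.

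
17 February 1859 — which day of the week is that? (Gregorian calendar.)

Doomsday rule: the anchor day for the 1800s is Friday. For year 59: 59÷12 = 4 r 11, and 11÷4 = 2, so 4+11+2 = 17.
Friday + 17 ≡ Monday — that's 1859's doomsday.
In February the doomsday date is Feb 28 (1859 is not a leap year).
Feb 17 is 11 days before Feb 28; 11 mod 7 = 4, so Monday − 4 = Thursday.

Thursday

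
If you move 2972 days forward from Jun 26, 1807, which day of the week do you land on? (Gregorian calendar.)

First find the weekday of Jun 26, 1807. Doomsday rule: the anchor day for the 1800s is Friday. For year 07: 7÷12 = 0 r 7, and 7÷4 = 1, so 0+7+1 = 8.
Friday + 8 ≡ Saturday — that's 1807's doomsday.
In June the doomsday date is Jun 6.
Jun 26 is 20 days after Jun 6; 20 mod 7 = 6, so Saturday + 6 = Friday.
2972 mod 7 = 4, so 2972 days after a Friday is Friday + 4 = Tuesday.

Tuesday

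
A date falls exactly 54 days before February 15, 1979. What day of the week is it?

First find the weekday of Feb 15, 1979. Doomsday rule: the anchor day for the 1900s is Wednesday. For year 79: 79÷12 = 6 r 7, and 7÷4 = 1, so 6+7+1 = 14.
Wednesday + 14 ≡ Wednesday — that's 1979's doomsday.
In February the doomsday date is Feb 28 (1979 is not a leap year).
Feb 15 is 13 days before Feb 28; 13 mod 7 = 6, so Wednesday − 6 = Thursday.
54 mod 7 = 5, so 54 days before a Thursday is Thursday − 5 = Saturday.

Saturday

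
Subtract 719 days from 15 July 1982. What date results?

July 26, 1980

−365 (one year) → Jul 15, 1981 (354 left).
−15 → Jun 30, 1981 (end of Jun, 30 days; 339 left).
−30 → May 31, 1981 (end of May, 31 days; 309 left).
−31 → Apr 30, 1981 (end of Apr, 30 days; 278 left).
−30 → Mar 31, 1981 (end of Mar, 31 days; 248 left).
−31 → Feb 28, 1981 (end of Feb, 28 days; 217 left).
−28 → Jan 31, 1981 (end of Jan, 31 days; 189 left).
−31 → Dec 31, 1980 (end of Dec, 31 days; 158 left).
−31 → Nov 30, 1980 (end of Nov, 30 days; 127 left).
−30 → Oct 31, 1980 (end of Oct, 31 days; 97 left).
−31 → Sep 30, 1980 (end of Sep, 30 days; 66 left).
−30 → Aug 31, 1980 (end of Aug, 31 days; 36 left).
−31 → Jul 31, 1980 (end of Jul, 31 days; 5 left).
−5 → Jul 26, 1980.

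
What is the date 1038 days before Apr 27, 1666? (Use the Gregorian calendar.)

June 24, 1663

−365 (one year) → Apr 27, 1665 (673 left).
−365 (one year) → Apr 27, 1664 (308 left).
−27 → Mar 31, 1664 (end of Mar, 31 days; 281 left).
−31 → Feb 29, 1664 (end of Feb, 29 days; 250 left).
−29 → Jan 31, 1664 (end of Jan, 31 days; 221 left).
−31 → Dec 31, 1663 (end of Dec, 31 days; 190 left).
−31 → Nov 30, 1663 (end of Nov, 30 days; 159 left).
−30 → Oct 31, 1663 (end of Oct, 31 days; 129 left).
−31 → Sep 30, 1663 (end of Sep, 30 days; 98 left).
−30 → Aug 31, 1663 (end of Aug, 31 days; 68 left).
−31 → Jul 31, 1663 (end of Jul, 31 days; 37 left).
−31 → Jun 30, 1663 (end of Jun, 30 days; 6 left).
−6 → Jun 24, 1663.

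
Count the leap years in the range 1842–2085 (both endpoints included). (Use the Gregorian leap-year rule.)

Multiples of 4 in [1842,2085]: 61.
Of those, multiples of 100: 2 (not leap unless ÷400).
Multiples of 400: 1.
Leap years = 61 − 2 + 1 = 60.

60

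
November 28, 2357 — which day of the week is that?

Thursday

Doomsday rule: the anchor day for the 2300s is Wednesday. For year 57: 57÷12 = 4 r 9, and 9÷4 = 2, so 4+9+2 = 15.
Wednesday + 15 ≡ Thursday — that's 2357's doomsday.
In November the doomsday date is Nov 7.
Nov 28 is 21 days after Nov 7; 21 mod 7 = 0, so Thursday + 0 = Thursday.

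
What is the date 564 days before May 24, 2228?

−366 (one year; includes Feb 29, 2228) → May 24, 2227 (198 left).
−24 → Apr 30, 2227 (end of Apr, 30 days; 174 left).
−30 → Mar 31, 2227 (end of Mar, 31 days; 144 left).
−31 → Feb 28, 2227 (end of Feb, 28 days; 113 left).
−28 → Jan 31, 2227 (end of Jan, 31 days; 85 left).
−31 → Dec 31, 2226 (end of Dec, 31 days; 54 left).
−31 → Nov 30, 2226 (end of Nov, 30 days; 23 left).
−23 → Nov 7, 2226.

November 7, 2226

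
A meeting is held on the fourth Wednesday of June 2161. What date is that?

June 24, 2161

June 1, 2161 is a Monday.
The first Wednesday is therefore June 3 (2 days later).
The fourth Wednesday is 3 + 3×7 = June 24.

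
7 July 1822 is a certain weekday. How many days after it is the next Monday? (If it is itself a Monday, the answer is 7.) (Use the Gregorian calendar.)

Jul 7, 1822 is a Sunday.
From Sunday to the next Monday is 1 day.

1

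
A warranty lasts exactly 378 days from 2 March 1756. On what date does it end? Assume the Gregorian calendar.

Mar has 31 days: +30 → Apr 1, 1756 (348 left).
Apr has 30 days: +30 → May 1, 1756 (318 left).
May has 31 days: +31 → Jun 1, 1756 (287 left).
Jun has 30 days: +30 → Jul 1, 1756 (257 left).
Jul has 31 days: +31 → Aug 1, 1756 (226 left).
Aug has 31 days: +31 → Sep 1, 1756 (195 left).
Sep has 30 days: +30 → Oct 1, 1756 (165 left).
Oct has 31 days: +31 → Nov 1, 1756 (134 left).
Nov has 30 days: +30 → Dec 1, 1756 (104 left).
Dec has 31 days: +31 → Jan 1, 1757 (73 left).
Jan has 31 days: +31 → Feb 1, 1757 (42 left).
Feb has 28 days: +28 → Mar 1, 1757 (14 left).
+14 → Mar 15, 1757.

March 15, 1757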